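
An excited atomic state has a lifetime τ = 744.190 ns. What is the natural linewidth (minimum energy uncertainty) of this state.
442.234 peV

Using the energy-time uncertainty principle:
ΔEΔt ≥ ℏ/2

The lifetime τ represents the time uncertainty Δt.
The natural linewidth (minimum energy uncertainty) is:

ΔE = ℏ/(2τ)
ΔE = (1.055e-34 J·s) / (2 × 7.442e-07 s)
ΔE = 7.085e-29 J = 442.234 peV

This natural linewidth limits the precision of spectroscopic measurements.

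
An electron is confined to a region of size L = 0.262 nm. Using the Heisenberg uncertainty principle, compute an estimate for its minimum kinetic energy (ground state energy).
138.759 meV

Using the uncertainty principle to estimate ground state energy:

1. The position uncertainty is approximately the confinement size:
   Δx ≈ L = 2.620e-10 m

2. From ΔxΔp ≥ ℏ/2, the minimum momentum uncertainty is:
   Δp ≈ ℏ/(2L) = 2.013e-25 kg·m/s

3. The kinetic energy is approximately:
   KE ≈ (Δp)²/(2m) = (2.013e-25)²/(2 × 9.109e-31 kg)
   KE ≈ 2.223e-20 J = 138.759 meV

This is an order-of-magnitude estimate of the ground state energy.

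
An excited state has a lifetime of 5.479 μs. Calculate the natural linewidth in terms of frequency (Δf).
14.524 kHz

Using the energy-time uncertainty principle and E = hf:
ΔEΔt ≥ ℏ/2
hΔf·Δt ≥ ℏ/2

The minimum frequency uncertainty is:
Δf = ℏ/(2hτ) = 1/(4πτ)
Δf = 1/(4π × 5.479e-06 s)
Δf = 1.452e+04 Hz = 14.524 kHz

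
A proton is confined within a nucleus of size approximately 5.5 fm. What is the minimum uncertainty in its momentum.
9.587 × 10^-21 kg·m/s

Using the Heisenberg uncertainty principle:
ΔxΔp ≥ ℏ/2

With Δx ≈ L = 5.500e-15 m (the confinement size):
Δp_min = ℏ/(2Δx)
Δp_min = (1.055e-34 J·s) / (2 × 5.500e-15 m)
Δp_min = 9.587e-21 kg·m/s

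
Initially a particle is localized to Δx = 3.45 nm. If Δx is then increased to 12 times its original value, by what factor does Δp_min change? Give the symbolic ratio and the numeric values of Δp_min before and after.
Original Δp_min = 1.528 × 10^-26 kg·m/s; new Δp'_min = 1.274 × 10^-27 kg·m/s; ratio Δp'_min/Δp_min = 1/12.

From the uncertainty principle ΔxΔp ≥ ℏ/2, the minimum momentum uncertainty is Δp_min = ℏ/(2Δx).

Original (Δx = 3.45 nm = 3.450e-09 m):
Δp_min = (1.055e-34 J·s)/(2 × 3.450e-09 m) = 1.528e-26 kg·m/s

When Δx → 12Δx:
Δp'_min = ℏ/(2 × 12Δx) = (1/12) × ℏ/(2Δx) = (1/12) × Δp_min
Δp'_min = 1/12 × 1.528e-26 kg·m/s = 1.274e-27 kg·m/s

Since Δp_min ∝ 1/Δx, when Δx is increased to 12 times its original value, Δp_min decreases to 1/12 of its original value.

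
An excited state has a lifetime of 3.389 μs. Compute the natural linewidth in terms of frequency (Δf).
23.481 kHz

Using the energy-time uncertainty principle and E = hf:
ΔEΔt ≥ ℏ/2
hΔf·Δt ≥ ℏ/2

The minimum frequency uncertainty is:
Δf = ℏ/(2hτ) = 1/(4πτ)
Δf = 1/(4π × 3.389e-06 s)
Δf = 2.348e+04 Hz = 23.481 kHz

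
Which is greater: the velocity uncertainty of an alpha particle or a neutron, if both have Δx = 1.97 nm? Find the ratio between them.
The neutron has the larger minimum velocity uncertainty, by a ratio of 4.0.

For both particles, Δp_min = ℏ/(2Δx) = 2.677e-26 kg·m/s (same for both).

The velocity uncertainty is Δv = Δp/m:
- alpha particle: Δv = 2.677e-26 / 6.645e-27 = 4.028e+00 m/s = 4.028 m/s
- neutron: Δv = 2.677e-26 / 1.675e-27 = 1.598e+01 m/s = 15.980 m/s

Ratio: 1.598e+01 / 4.028e+00 = 4.0

The lighter particle has larger velocity uncertainty because Δv ∝ 1/m.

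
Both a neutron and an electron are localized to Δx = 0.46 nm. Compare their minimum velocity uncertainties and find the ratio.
The electron has the larger minimum velocity uncertainty, by a ratio of 1838.7.

For both particles, Δp_min = ℏ/(2Δx) = 1.146e-25 kg·m/s (same for both).

The velocity uncertainty is Δv = Δp/m:
- neutron: Δv = 1.146e-25 / 1.675e-27 = 6.844e+01 m/s = 68.437 m/s
- electron: Δv = 1.146e-25 / 9.109e-31 = 1.258e+05 m/s = 125.834 km/s

Ratio: 1.258e+05 / 6.844e+01 = 1838.7

The lighter particle has larger velocity uncertainty because Δv ∝ 1/m.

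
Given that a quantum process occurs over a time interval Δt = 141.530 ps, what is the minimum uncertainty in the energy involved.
2.325 μeV

Using the energy-time uncertainty principle:
ΔEΔt ≥ ℏ/2

The minimum uncertainty in energy is:
ΔE_min = ℏ/(2Δt)
ΔE_min = (1.055e-34 J·s) / (2 × 1.415e-10 s)
ΔE_min = 3.726e-25 J = 2.325 μeV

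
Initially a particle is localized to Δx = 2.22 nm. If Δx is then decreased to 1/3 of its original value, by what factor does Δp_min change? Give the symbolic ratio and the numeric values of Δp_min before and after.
Original Δp_min = 2.375 × 10^-26 kg·m/s; new Δp'_min = 7.125 × 10^-26 kg·m/s; ratio Δp'_min/Δp_min = 3.

From the uncertainty principle ΔxΔp ≥ ℏ/2, the minimum momentum uncertainty is Δp_min = ℏ/(2Δx).

Original (Δx = 2.22 nm = 2.220e-09 m):
Δp_min = (1.055e-34 J·s)/(2 × 2.220e-09 m) = 2.375e-26 kg·m/s

When Δx → (1/3)Δx:
Δp'_min = ℏ/(2 × (1/3)Δx) = 3 × ℏ/(2Δx) = 3 × Δp_min
Δp'_min = 3 × 2.375e-26 kg·m/s = 7.125e-26 kg·m/s

Since Δp_min ∝ 1/Δx, when Δx is decreased to 1/3 of its original value, Δp_min increases to 3 times its original value.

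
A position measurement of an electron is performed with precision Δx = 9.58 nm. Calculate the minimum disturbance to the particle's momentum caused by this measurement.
5.504 × 10^-27 kg·m/s

The uncertainty principle implies that measuring position disturbs momentum:
ΔxΔp ≥ ℏ/2

When we measure position with precision Δx, we necessarily introduce a momentum uncertainty:
Δp ≥ ℏ/(2Δx)
Δp_min = (1.055e-34 J·s) / (2 × 9.580e-09 m)
Δp_min = 5.504e-27 kg·m/s

The more precisely we measure position, the greater the momentum disturbance.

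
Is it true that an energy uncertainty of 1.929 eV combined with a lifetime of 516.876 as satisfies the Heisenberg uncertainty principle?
Yes, it satisfies the uncertainty relation.

Calculate the product ΔEΔt:
ΔE = 1.929 eV = 3.091e-19 J
ΔEΔt = (3.091e-19 J) × (5.169e-16 s)
ΔEΔt = 1.597e-34 J·s

Compare to the minimum allowed value ℏ/2:
ℏ/2 = 5.273e-35 J·s

Since ΔEΔt = 1.597e-34 J·s ≥ 5.273e-35 J·s = ℏ/2,
this satisfies the uncertainty relation.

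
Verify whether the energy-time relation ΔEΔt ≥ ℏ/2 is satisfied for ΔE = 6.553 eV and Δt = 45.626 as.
No, it violates the uncertainty relation.

Calculate the product ΔEΔt:
ΔE = 6.553 eV = 1.050e-18 J
ΔEΔt = (1.050e-18 J) × (4.563e-17 s)
ΔEΔt = 4.790e-35 J·s

Compare to the minimum allowed value ℏ/2:
ℏ/2 = 5.273e-35 J·s

Since ΔEΔt = 4.790e-35 J·s < 5.273e-35 J·s = ℏ/2,
this violates the uncertainty relation.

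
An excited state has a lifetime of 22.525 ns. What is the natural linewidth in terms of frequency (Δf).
3.533 MHz

Using the energy-time uncertainty principle and E = hf:
ΔEΔt ≥ ℏ/2
hΔf·Δt ≥ ℏ/2

The minimum frequency uncertainty is:
Δf = ℏ/(2hτ) = 1/(4πτ)
Δf = 1/(4π × 2.252e-08 s)
Δf = 3.533e+06 Hz = 3.533 MHz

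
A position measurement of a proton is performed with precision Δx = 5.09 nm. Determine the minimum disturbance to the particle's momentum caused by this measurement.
1.036 × 10^-26 kg·m/s

The uncertainty principle implies that measuring position disturbs momentum:
ΔxΔp ≥ ℏ/2

When we measure position with precision Δx, we necessarily introduce a momentum uncertainty:
Δp ≥ ℏ/(2Δx)
Δp_min = (1.055e-34 J·s) / (2 × 5.090e-09 m)
Δp_min = 1.036e-26 kg·m/s

The more precisely we measure position, the greater the momentum disturbance.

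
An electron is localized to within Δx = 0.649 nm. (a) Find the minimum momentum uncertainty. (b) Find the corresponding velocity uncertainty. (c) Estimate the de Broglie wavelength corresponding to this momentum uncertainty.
(a) Δp_min = 8.125 × 10^-26 kg·m/s
(b) Δv_min = 89.189 km/s
(c) λ_dB = 8.156 nm

Step-by-step:

(a) From the uncertainty principle:
Δp_min = ℏ/(2Δx) = (1.055e-34 J·s)/(2 × 6.490e-10 m) = 8.125e-26 kg·m/s

(b) The velocity uncertainty:
Δv = Δp/m = (8.125e-26 kg·m/s)/(9.109e-31 kg) = 8.919e+04 m/s = 89.189 km/s

(c) The de Broglie wavelength for this momentum:
λ = h/p = (6.626e-34 J·s)/(8.125e-26 kg·m/s) = 8.156e-09 m = 8.156 nm

Note: The de Broglie wavelength is comparable to the localization size, as expected from wave-particle duality.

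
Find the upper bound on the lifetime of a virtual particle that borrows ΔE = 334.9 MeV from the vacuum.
9.827 × 10^-25 s

Using the energy-time uncertainty principle:
ΔEΔt ≥ ℏ/2

For a virtual particle borrowing energy ΔE, the maximum lifetime is:
Δt_max = ℏ/(2ΔE)

Converting energy:
ΔE = 334.9 MeV = 5.366e-11 J

Δt_max = (1.055e-34 J·s) / (2 × 5.366e-11 J)
Δt_max = 9.827e-25 s = 9.827 × 10^-25 s

Virtual particles with higher borrowed energy exist for shorter times.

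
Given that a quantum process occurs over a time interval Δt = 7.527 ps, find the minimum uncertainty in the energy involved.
43.723 μeV

Using the energy-time uncertainty principle:
ΔEΔt ≥ ℏ/2

The minimum uncertainty in energy is:
ΔE_min = ℏ/(2Δt)
ΔE_min = (1.055e-34 J·s) / (2 × 7.527e-12 s)
ΔE_min = 7.005e-24 J = 43.723 μeV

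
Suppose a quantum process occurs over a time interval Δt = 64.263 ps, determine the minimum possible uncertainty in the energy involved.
5.121 μeV

Using the energy-time uncertainty principle:
ΔEΔt ≥ ℏ/2

The minimum uncertainty in energy is:
ΔE_min = ℏ/(2Δt)
ΔE_min = (1.055e-34 J·s) / (2 × 6.426e-11 s)
ΔE_min = 8.205e-25 J = 5.121 μeV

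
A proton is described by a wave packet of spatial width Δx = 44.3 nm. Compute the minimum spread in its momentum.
1.190 × 10^-27 kg·m/s

For a wave packet, the spatial width Δx and momentum spread Δp are related by the uncertainty principle:
ΔxΔp ≥ ℏ/2

The minimum momentum spread is:
Δp_min = ℏ/(2Δx)
Δp_min = (1.055e-34 J·s) / (2 × 4.430e-08 m)
Δp_min = 1.190e-27 kg·m/s

A wave packet cannot have both a well-defined position and well-defined momentum.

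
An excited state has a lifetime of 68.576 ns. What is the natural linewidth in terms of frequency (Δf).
1.160 MHz

Using the energy-time uncertainty principle and E = hf:
ΔEΔt ≥ ℏ/2
hΔf·Δt ≥ ℏ/2

The minimum frequency uncertainty is:
Δf = ℏ/(2hτ) = 1/(4πτ)
Δf = 1/(4π × 6.858e-08 s)
Δf = 1.160e+06 Hz = 1.160 MHz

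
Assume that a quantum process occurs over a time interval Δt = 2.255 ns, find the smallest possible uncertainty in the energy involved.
145.945 neV

Using the energy-time uncertainty principle:
ΔEΔt ≥ ℏ/2

The minimum uncertainty in energy is:
ΔE_min = ℏ/(2Δt)
ΔE_min = (1.055e-34 J·s) / (2 × 2.255e-09 s)
ΔE_min = 2.338e-26 J = 145.945 neV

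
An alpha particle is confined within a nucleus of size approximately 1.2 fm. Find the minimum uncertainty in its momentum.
4.394 × 10^-20 kg·m/s

Using the Heisenberg uncertainty principle:
ΔxΔp ≥ ℏ/2

With Δx ≈ L = 1.200e-15 m (the confinement size):
Δp_min = ℏ/(2Δx)
Δp_min = (1.055e-34 J·s) / (2 × 1.200e-15 m)
Δp_min = 4.394e-20 kg·m/s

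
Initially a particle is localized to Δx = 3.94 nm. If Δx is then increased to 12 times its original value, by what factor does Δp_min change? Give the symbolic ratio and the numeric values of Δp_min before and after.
Original Δp_min = 1.338 × 10^-26 kg·m/s; new Δp'_min = 1.115 × 10^-27 kg·m/s; ratio Δp'_min/Δp_min = 1/12.

From the uncertainty principle ΔxΔp ≥ ℏ/2, the minimum momentum uncertainty is Δp_min = ℏ/(2Δx).

Original (Δx = 3.94 nm = 3.940e-09 m):
Δp_min = (1.055e-34 J·s)/(2 × 3.940e-09 m) = 1.338e-26 kg·m/s

When Δx → 12Δx:
Δp'_min = ℏ/(2 × 12Δx) = (1/12) × ℏ/(2Δx) = (1/12) × Δp_min
Δp'_min = 1/12 × 1.338e-26 kg·m/s = 1.115e-27 kg·m/s

Since Δp_min ∝ 1/Δx, when Δx is increased to 12 times its original value, Δp_min decreases to 1/12 of its original value.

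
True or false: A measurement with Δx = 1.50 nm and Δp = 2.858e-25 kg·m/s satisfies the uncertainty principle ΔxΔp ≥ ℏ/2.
Yes, it satisfies the uncertainty principle.

Calculate the product ΔxΔp:
ΔxΔp = (1.500e-09 m) × (2.858e-25 kg·m/s)
ΔxΔp = 4.287e-34 J·s

Compare to the minimum allowed value ℏ/2:
ℏ/2 = 5.273e-35 J·s

Since ΔxΔp = 4.287e-34 J·s ≥ 5.273e-35 J·s = ℏ/2,
the measurement satisfies the uncertainty principle.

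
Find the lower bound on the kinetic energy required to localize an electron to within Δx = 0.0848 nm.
1.325 eV

Localizing a particle requires giving it sufficient momentum uncertainty:

1. From uncertainty principle: Δp ≥ ℏ/(2Δx)
   Δp_min = (1.055e-34 J·s) / (2 × 8.480e-11 m)
   Δp_min = 6.218e-25 kg·m/s

2. This momentum uncertainty corresponds to kinetic energy:
   KE ≈ (Δp)²/(2m) = (6.218e-25)²/(2 × 9.109e-31 kg)
   KE = 2.122e-19 J = 1.325 eV

Tighter localization requires more energy.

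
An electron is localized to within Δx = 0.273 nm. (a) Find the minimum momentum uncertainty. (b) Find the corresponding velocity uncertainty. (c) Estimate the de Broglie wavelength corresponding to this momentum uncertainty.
(a) Δp_min = 1.931 × 10^-25 kg·m/s
(b) Δv_min = 212.029 km/s
(c) λ_dB = 3.431 nm

Step-by-step:

(a) From the uncertainty principle:
Δp_min = ℏ/(2Δx) = (1.055e-34 J·s)/(2 × 2.730e-10 m) = 1.931e-25 kg·m/s

(b) The velocity uncertainty:
Δv = Δp/m = (1.931e-25 kg·m/s)/(9.109e-31 kg) = 2.120e+05 m/s = 212.029 km/s

(c) The de Broglie wavelength for this momentum:
λ = h/p = (6.626e-34 J·s)/(1.931e-25 kg·m/s) = 3.431e-09 m = 3.431 nm

Note: The de Broglie wavelength is comparable to the localization size, as expected from wave-particle duality.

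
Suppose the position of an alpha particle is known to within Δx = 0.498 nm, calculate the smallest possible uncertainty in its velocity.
15.935 m/s

Using the Heisenberg uncertainty principle and Δp = mΔv:
ΔxΔp ≥ ℏ/2
Δx(mΔv) ≥ ℏ/2

The minimum uncertainty in velocity is:
Δv_min = ℏ/(2mΔx)
Δv_min = (1.055e-34 J·s) / (2 × 6.645e-27 kg × 4.980e-10 m)
Δv_min = 1.593e+01 m/s = 15.935 m/s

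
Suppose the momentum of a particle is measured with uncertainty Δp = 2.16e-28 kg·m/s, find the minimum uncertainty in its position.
244.114 nm

Using the Heisenberg uncertainty principle:
ΔxΔp ≥ ℏ/2

The minimum uncertainty in position is:
Δx_min = ℏ/(2Δp)
Δx_min = (1.055e-34 J·s) / (2 × 2.160e-28 kg·m/s)
Δx_min = 2.441e-07 m = 244.114 nm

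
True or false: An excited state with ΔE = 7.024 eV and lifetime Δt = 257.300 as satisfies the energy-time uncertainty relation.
Yes, it satisfies the uncertainty relation.

Calculate the product ΔEΔt:
ΔE = 7.024 eV = 1.125e-18 J
ΔEΔt = (1.125e-18 J) × (2.573e-16 s)
ΔEΔt = 2.896e-34 J·s

Compare to the minimum allowed value ℏ/2:
ℏ/2 = 5.273e-35 J·s

Since ΔEΔt = 2.896e-34 J·s ≥ 5.273e-35 J·s = ℏ/2,
this satisfies the uncertainty relation.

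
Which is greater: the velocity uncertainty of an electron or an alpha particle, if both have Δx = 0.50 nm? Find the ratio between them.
The electron has the larger minimum velocity uncertainty, by a ratio of 7294.3.

For both particles, Δp_min = ℏ/(2Δx) = 1.055e-25 kg·m/s (same for both).

The velocity uncertainty is Δv = Δp/m:
- electron: Δv = 1.055e-25 / 9.109e-31 = 1.158e+05 m/s = 115.768 km/s
- alpha particle: Δv = 1.055e-25 / 6.645e-27 = 1.587e+01 m/s = 15.871 m/s

Ratio: 1.158e+05 / 1.587e+01 = 7294.3

The lighter particle has larger velocity uncertainty because Δv ∝ 1/m.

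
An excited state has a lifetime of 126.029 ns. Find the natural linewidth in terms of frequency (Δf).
631.422 kHz

Using the energy-time uncertainty principle and E = hf:
ΔEΔt ≥ ℏ/2
hΔf·Δt ≥ ℏ/2

The minimum frequency uncertainty is:
Δf = ℏ/(2hτ) = 1/(4πτ)
Δf = 1/(4π × 1.260e-07 s)
Δf = 6.314e+05 Hz = 631.422 kHz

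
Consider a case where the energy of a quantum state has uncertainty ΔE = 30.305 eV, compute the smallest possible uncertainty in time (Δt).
10.860 as

Using the energy-time uncertainty principle:
ΔEΔt ≥ ℏ/2

The minimum uncertainty in time is:
Δt_min = ℏ/(2ΔE)
Δt_min = (1.055e-34 J·s) / (2 × 4.855e-18 J)
Δt_min = 1.086e-17 s = 10.860 as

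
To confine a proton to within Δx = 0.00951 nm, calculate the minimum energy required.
57.358 meV

Localizing a particle requires giving it sufficient momentum uncertainty:

1. From uncertainty principle: Δp ≥ ℏ/(2Δx)
   Δp_min = (1.055e-34 J·s) / (2 × 9.510e-12 m)
   Δp_min = 5.545e-24 kg·m/s

2. This momentum uncertainty corresponds to kinetic energy:
   KE ≈ (Δp)²/(2m) = (5.545e-24)²/(2 × 1.673e-27 kg)
   KE = 9.190e-21 J = 57.358 meV

Tighter localization requires more energy.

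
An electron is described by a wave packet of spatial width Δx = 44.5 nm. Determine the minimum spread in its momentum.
1.185 × 10^-27 kg·m/s

For a wave packet, the spatial width Δx and momentum spread Δp are related by the uncertainty principle:
ΔxΔp ≥ ℏ/2

The minimum momentum spread is:
Δp_min = ℏ/(2Δx)
Δp_min = (1.055e-34 J·s) / (2 × 4.450e-08 m)
Δp_min = 1.185e-27 kg·m/s

A wave packet cannot have both a well-defined position and well-defined momentum.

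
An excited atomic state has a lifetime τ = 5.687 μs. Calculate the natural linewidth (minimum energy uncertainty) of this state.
57.870 peV

Using the energy-time uncertainty principle:
ΔEΔt ≥ ℏ/2

The lifetime τ represents the time uncertainty Δt.
The natural linewidth (minimum energy uncertainty) is:

ΔE = ℏ/(2τ)
ΔE = (1.055e-34 J·s) / (2 × 5.687e-06 s)
ΔE = 9.272e-30 J = 57.870 peV

This natural linewidth limits the precision of spectroscopic measurements.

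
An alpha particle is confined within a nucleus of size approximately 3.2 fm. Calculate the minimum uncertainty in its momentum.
1.648 × 10^-20 kg·m/s

Using the Heisenberg uncertainty principle:
ΔxΔp ≥ ℏ/2

With Δx ≈ L = 3.200e-15 m (the confinement size):
Δp_min = ℏ/(2Δx)
Δp_min = (1.055e-34 J·s) / (2 × 3.200e-15 m)
Δp_min = 1.648e-20 kg·m/s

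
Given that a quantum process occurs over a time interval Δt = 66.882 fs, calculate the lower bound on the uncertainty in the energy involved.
4.921 meV

Using the energy-time uncertainty principle:
ΔEΔt ≥ ℏ/2

The minimum uncertainty in energy is:
ΔE_min = ℏ/(2Δt)
ΔE_min = (1.055e-34 J·s) / (2 × 6.688e-14 s)
ΔE_min = 7.884e-22 J = 4.921 meV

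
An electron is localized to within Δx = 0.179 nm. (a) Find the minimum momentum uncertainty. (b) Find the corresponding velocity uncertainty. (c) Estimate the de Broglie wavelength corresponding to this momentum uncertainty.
(a) Δp_min = 2.946 × 10^-25 kg·m/s
(b) Δv_min = 323.373 km/s
(c) λ_dB = 2.249 nm

Step-by-step:

(a) From the uncertainty principle:
Δp_min = ℏ/(2Δx) = (1.055e-34 J·s)/(2 × 1.790e-10 m) = 2.946e-25 kg·m/s

(b) The velocity uncertainty:
Δv = Δp/m = (2.946e-25 kg·m/s)/(9.109e-31 kg) = 3.234e+05 m/s = 323.373 km/s

(c) The de Broglie wavelength for this momentum:
λ = h/p = (6.626e-34 J·s)/(2.946e-25 kg·m/s) = 2.249e-09 m = 2.249 nm

Note: The de Broglie wavelength is comparable to the localization size, as expected from wave-particle duality.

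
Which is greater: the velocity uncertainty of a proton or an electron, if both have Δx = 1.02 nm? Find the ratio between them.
The electron has the larger minimum velocity uncertainty, by a ratio of 1836.2.

For both particles, Δp_min = ℏ/(2Δx) = 5.169e-26 kg·m/s (same for both).

The velocity uncertainty is Δv = Δp/m:
- proton: Δv = 5.169e-26 / 1.673e-27 = 3.091e+01 m/s = 30.906 m/s
- electron: Δv = 5.169e-26 / 9.109e-31 = 5.675e+04 m/s = 56.749 km/s

Ratio: 5.675e+04 / 3.091e+01 = 1836.2

The lighter particle has larger velocity uncertainty because Δv ∝ 1/m.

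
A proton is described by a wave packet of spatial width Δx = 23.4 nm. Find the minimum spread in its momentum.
2.253 × 10^-27 kg·m/s

For a wave packet, the spatial width Δx and momentum spread Δp are related by the uncertainty principle:
ΔxΔp ≥ ℏ/2

The minimum momentum spread is:
Δp_min = ℏ/(2Δx)
Δp_min = (1.055e-34 J·s) / (2 × 2.340e-08 m)
Δp_min = 2.253e-27 kg·m/s

A wave packet cannot have both a well-defined position and well-defined momentum.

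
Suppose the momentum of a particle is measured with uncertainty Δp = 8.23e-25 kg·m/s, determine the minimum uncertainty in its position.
64.069 pm

Using the Heisenberg uncertainty principle:
ΔxΔp ≥ ℏ/2

The minimum uncertainty in position is:
Δx_min = ℏ/(2Δp)
Δx_min = (1.055e-34 J·s) / (2 × 8.230e-25 kg·m/s)
Δx_min = 6.407e-11 m = 64.069 pm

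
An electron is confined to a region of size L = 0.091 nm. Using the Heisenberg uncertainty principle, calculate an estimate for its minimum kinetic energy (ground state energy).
1.150 eV

Using the uncertainty principle to estimate ground state energy:

1. The position uncertainty is approximately the confinement size:
   Δx ≈ L = 9.100e-11 m

2. From ΔxΔp ≥ ℏ/2, the minimum momentum uncertainty is:
   Δp ≈ ℏ/(2L) = 5.794e-25 kg·m/s

3. The kinetic energy is approximately:
   KE ≈ (Δp)²/(2m) = (5.794e-25)²/(2 × 9.109e-31 kg)
   KE ≈ 1.843e-19 J = 1.150 eV

This is an order-of-magnitude estimate of the ground state energy.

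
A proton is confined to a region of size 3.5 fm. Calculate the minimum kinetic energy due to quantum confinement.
423.466 keV

Using the uncertainty principle:

1. Position uncertainty: Δx ≈ 3.500e-15 m
2. Minimum momentum uncertainty: Δp = ℏ/(2Δx) = 1.507e-20 kg·m/s
3. Minimum kinetic energy:
   KE = (Δp)²/(2m) = (1.507e-20)²/(2 × 1.673e-27 kg)
   KE = 6.785e-14 J = 423.466 keV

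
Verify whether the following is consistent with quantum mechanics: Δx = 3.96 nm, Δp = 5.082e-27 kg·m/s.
No, it violates the uncertainty principle (impossible measurement).

Calculate the product ΔxΔp:
ΔxΔp = (3.960e-09 m) × (5.082e-27 kg·m/s)
ΔxΔp = 2.012e-35 J·s

Compare to the minimum allowed value ℏ/2:
ℏ/2 = 5.273e-35 J·s

Since ΔxΔp = 2.012e-35 J·s < 5.273e-35 J·s = ℏ/2,
the measurement violates the uncertainty principle.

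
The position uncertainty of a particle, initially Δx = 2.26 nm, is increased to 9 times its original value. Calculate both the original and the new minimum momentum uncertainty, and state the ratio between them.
Original Δp_min = 2.333 × 10^-26 kg·m/s; new Δp'_min = 2.592 × 10^-27 kg·m/s; ratio Δp'_min/Δp_min = 1/9.

From the uncertainty principle ΔxΔp ≥ ℏ/2, the minimum momentum uncertainty is Δp_min = ℏ/(2Δx).

Original (Δx = 2.26 nm = 2.260e-09 m):
Δp_min = (1.055e-34 J·s)/(2 × 2.260e-09 m) = 2.333e-26 kg·m/s

When Δx → 9Δx:
Δp'_min = ℏ/(2 × 9Δx) = (1/9) × ℏ/(2Δx) = (1/9) × Δp_min
Δp'_min = 1/9 × 2.333e-26 kg·m/s = 2.592e-27 kg·m/s

Since Δp_min ∝ 1/Δx, when Δx is increased to 9 times its original value, Δp_min decreases to 1/9 of its original value.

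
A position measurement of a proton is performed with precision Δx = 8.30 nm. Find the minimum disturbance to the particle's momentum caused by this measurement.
6.353 × 10^-27 kg·m/s

The uncertainty principle implies that measuring position disturbs momentum:
ΔxΔp ≥ ℏ/2

When we measure position with precision Δx, we necessarily introduce a momentum uncertainty:
Δp ≥ ℏ/(2Δx)
Δp_min = (1.055e-34 J·s) / (2 × 8.300e-09 m)
Δp_min = 6.353e-27 kg·m/s

The more precisely we measure position, the greater the momentum disturbance.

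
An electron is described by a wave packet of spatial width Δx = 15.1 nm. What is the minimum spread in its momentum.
3.492 × 10^-27 kg·m/s

For a wave packet, the spatial width Δx and momentum spread Δp are related by the uncertainty principle:
ΔxΔp ≥ ℏ/2

The minimum momentum spread is:
Δp_min = ℏ/(2Δx)
Δp_min = (1.055e-34 J·s) / (2 × 1.510e-08 m)
Δp_min = 3.492e-27 kg·m/s

A wave packet cannot have both a well-defined position and well-defined momentum.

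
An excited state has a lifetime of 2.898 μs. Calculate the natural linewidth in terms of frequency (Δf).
27.459 kHz

Using the energy-time uncertainty principle and E = hf:
ΔEΔt ≥ ℏ/2
hΔf·Δt ≥ ℏ/2

The minimum frequency uncertainty is:
Δf = ℏ/(2hτ) = 1/(4πτ)
Δf = 1/(4π × 2.898e-06 s)
Δf = 2.746e+04 Hz = 27.459 kHz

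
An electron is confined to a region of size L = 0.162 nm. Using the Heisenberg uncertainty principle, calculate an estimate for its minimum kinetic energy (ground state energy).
362.938 meV

Using the uncertainty principle to estimate ground state energy:

1. The position uncertainty is approximately the confinement size:
   Δx ≈ L = 1.620e-10 m

2. From ΔxΔp ≥ ℏ/2, the minimum momentum uncertainty is:
   Δp ≈ ℏ/(2L) = 3.255e-25 kg·m/s

3. The kinetic energy is approximately:
   KE ≈ (Δp)²/(2m) = (3.255e-25)²/(2 × 9.109e-31 kg)
   KE ≈ 5.815e-20 J = 362.938 meV

This is an order-of-magnitude estimate of the ground state energy.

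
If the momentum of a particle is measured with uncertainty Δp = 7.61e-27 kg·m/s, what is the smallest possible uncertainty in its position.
6.929 nm

Using the Heisenberg uncertainty principle:
ΔxΔp ≥ ℏ/2

The minimum uncertainty in position is:
Δx_min = ℏ/(2Δp)
Δx_min = (1.055e-34 J·s) / (2 × 7.610e-27 kg·m/s)
Δx_min = 6.929e-09 m = 6.929 nm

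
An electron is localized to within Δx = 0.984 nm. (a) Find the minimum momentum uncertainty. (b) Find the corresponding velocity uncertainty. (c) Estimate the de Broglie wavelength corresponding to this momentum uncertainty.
(a) Δp_min = 5.359 × 10^-26 kg·m/s
(b) Δv_min = 58.825 km/s
(c) λ_dB = 12.365 nm

Step-by-step:

(a) From the uncertainty principle:
Δp_min = ℏ/(2Δx) = (1.055e-34 J·s)/(2 × 9.840e-10 m) = 5.359e-26 kg·m/s

(b) The velocity uncertainty:
Δv = Δp/m = (5.359e-26 kg·m/s)/(9.109e-31 kg) = 5.883e+04 m/s = 58.825 km/s

(c) The de Broglie wavelength for this momentum:
λ = h/p = (6.626e-34 J·s)/(5.359e-26 kg·m/s) = 1.237e-08 m = 12.365 nm

Note: The de Broglie wavelength is comparable to the localization size, as expected from wave-particle duality.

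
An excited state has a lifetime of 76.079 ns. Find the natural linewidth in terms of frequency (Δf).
1.046 MHz

Using the energy-time uncertainty principle and E = hf:
ΔEΔt ≥ ℏ/2
hΔf·Δt ≥ ℏ/2

The minimum frequency uncertainty is:
Δf = ℏ/(2hτ) = 1/(4πτ)
Δf = 1/(4π × 7.608e-08 s)
Δf = 1.046e+06 Hz = 1.046 MHz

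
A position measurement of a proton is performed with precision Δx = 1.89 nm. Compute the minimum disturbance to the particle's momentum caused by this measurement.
2.790 × 10^-26 kg·m/s

The uncertainty principle implies that measuring position disturbs momentum:
ΔxΔp ≥ ℏ/2

When we measure position with precision Δx, we necessarily introduce a momentum uncertainty:
Δp ≥ ℏ/(2Δx)
Δp_min = (1.055e-34 J·s) / (2 × 1.890e-09 m)
Δp_min = 2.790e-26 kg·m/s

The more precisely we measure position, the greater the momentum disturbance.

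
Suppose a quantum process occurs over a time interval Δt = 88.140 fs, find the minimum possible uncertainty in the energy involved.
3.734 meV

Using the energy-time uncertainty principle:
ΔEΔt ≥ ℏ/2

The minimum uncertainty in energy is:
ΔE_min = ℏ/(2Δt)
ΔE_min = (1.055e-34 J·s) / (2 × 8.814e-14 s)
ΔE_min = 5.982e-22 J = 3.734 meV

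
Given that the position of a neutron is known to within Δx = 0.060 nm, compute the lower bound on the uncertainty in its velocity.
524.685 m/s

Using the Heisenberg uncertainty principle and Δp = mΔv:
ΔxΔp ≥ ℏ/2
Δx(mΔv) ≥ ℏ/2

The minimum uncertainty in velocity is:
Δv_min = ℏ/(2mΔx)
Δv_min = (1.055e-34 J·s) / (2 × 1.675e-27 kg × 6.000e-11 m)
Δv_min = 5.247e+02 m/s = 524.685 m/s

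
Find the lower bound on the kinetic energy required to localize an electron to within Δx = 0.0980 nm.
991.770 meV

Localizing a particle requires giving it sufficient momentum uncertainty:

1. From uncertainty principle: Δp ≥ ℏ/(2Δx)
   Δp_min = (1.055e-34 J·s) / (2 × 9.800e-11 m)
   Δp_min = 5.380e-25 kg·m/s

2. This momentum uncertainty corresponds to kinetic energy:
   KE ≈ (Δp)²/(2m) = (5.380e-25)²/(2 × 9.109e-31 kg)
   KE = 1.589e-19 J = 991.770 meV

Tighter localization requires more energy.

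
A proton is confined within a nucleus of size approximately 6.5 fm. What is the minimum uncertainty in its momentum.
8.112 × 10^-21 kg·m/s

Using the Heisenberg uncertainty principle:
ΔxΔp ≥ ℏ/2

With Δx ≈ L = 6.500e-15 m (the confinement size):
Δp_min = ℏ/(2Δx)
Δp_min = (1.055e-34 J·s) / (2 × 6.500e-15 m)
Δp_min = 8.112e-21 kg·m/s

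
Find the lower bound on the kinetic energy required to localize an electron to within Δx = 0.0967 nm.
1.019 eV

Localizing a particle requires giving it sufficient momentum uncertainty:

1. From uncertainty principle: Δp ≥ ℏ/(2Δx)
   Δp_min = (1.055e-34 J·s) / (2 × 9.670e-11 m)
   Δp_min = 5.453e-25 kg·m/s

2. This momentum uncertainty corresponds to kinetic energy:
   KE ≈ (Δp)²/(2m) = (5.453e-25)²/(2 × 9.109e-31 kg)
   KE = 1.632e-19 J = 1.019 eV

Tighter localization requires more energy.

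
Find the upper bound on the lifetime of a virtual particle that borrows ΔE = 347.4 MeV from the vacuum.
9.473 × 10^-25 s

Using the energy-time uncertainty principle:
ΔEΔt ≥ ℏ/2

For a virtual particle borrowing energy ΔE, the maximum lifetime is:
Δt_max = ℏ/(2ΔE)

Converting energy:
ΔE = 347.4 MeV = 5.566e-11 J

Δt_max = (1.055e-34 J·s) / (2 × 5.566e-11 J)
Δt_max = 9.473e-25 s = 9.473 × 10^-25 s

Virtual particles with higher borrowed energy exist for shorter times.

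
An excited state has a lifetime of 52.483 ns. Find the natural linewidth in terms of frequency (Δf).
1.516 MHz

Using the energy-time uncertainty principle and E = hf:
ΔEΔt ≥ ℏ/2
hΔf·Δt ≥ ℏ/2

The minimum frequency uncertainty is:
Δf = ℏ/(2hτ) = 1/(4πτ)
Δf = 1/(4π × 5.248e-08 s)
Δf = 1.516e+06 Hz = 1.516 MHz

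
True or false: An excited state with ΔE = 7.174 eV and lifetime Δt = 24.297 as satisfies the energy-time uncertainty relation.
No, it violates the uncertainty relation.

Calculate the product ΔEΔt:
ΔE = 7.174 eV = 1.149e-18 J
ΔEΔt = (1.149e-18 J) × (2.430e-17 s)
ΔEΔt = 2.793e-35 J·s

Compare to the minimum allowed value ℏ/2:
ℏ/2 = 5.273e-35 J·s

Since ΔEΔt = 2.793e-35 J·s < 5.273e-35 J·s = ℏ/2,
this violates the uncertainty relation.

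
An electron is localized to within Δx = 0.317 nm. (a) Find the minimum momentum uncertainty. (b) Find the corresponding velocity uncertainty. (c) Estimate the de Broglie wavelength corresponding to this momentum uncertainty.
(a) Δp_min = 1.663 × 10^-25 kg·m/s
(b) Δv_min = 182.599 km/s
(c) λ_dB = 3.984 nm

Step-by-step:

(a) From the uncertainty principle:
Δp_min = ℏ/(2Δx) = (1.055e-34 J·s)/(2 × 3.170e-10 m) = 1.663e-25 kg·m/s

(b) The velocity uncertainty:
Δv = Δp/m = (1.663e-25 kg·m/s)/(9.109e-31 kg) = 1.826e+05 m/s = 182.599 km/s

(c) The de Broglie wavelength for this momentum:
λ = h/p = (6.626e-34 J·s)/(1.663e-25 kg·m/s) = 3.984e-09 m = 3.984 nm

Note: The de Broglie wavelength is comparable to the localization size, as expected from wave-particle duality.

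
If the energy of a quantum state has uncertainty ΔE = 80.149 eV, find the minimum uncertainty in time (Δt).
4.106 as

Using the energy-time uncertainty principle:
ΔEΔt ≥ ℏ/2

The minimum uncertainty in time is:
Δt_min = ℏ/(2ΔE)
Δt_min = (1.055e-34 J·s) / (2 × 1.284e-17 J)
Δt_min = 4.106e-18 s = 4.106 as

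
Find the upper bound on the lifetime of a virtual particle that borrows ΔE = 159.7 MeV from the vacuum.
2.061 ys

Using the energy-time uncertainty principle:
ΔEΔt ≥ ℏ/2

For a virtual particle borrowing energy ΔE, the maximum lifetime is:
Δt_max = ℏ/(2ΔE)

Converting energy:
ΔE = 159.7 MeV = 2.559e-11 J

Δt_max = (1.055e-34 J·s) / (2 × 2.559e-11 J)
Δt_max = 2.061e-24 s = 2.061 ys

Virtual particles with higher borrowed energy exist for shorter times.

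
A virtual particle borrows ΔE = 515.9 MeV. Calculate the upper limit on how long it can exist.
6.379 × 10^-25 s

Using the energy-time uncertainty principle:
ΔEΔt ≥ ℏ/2

For a virtual particle borrowing energy ΔE, the maximum lifetime is:
Δt_max = ℏ/(2ΔE)

Converting energy:
ΔE = 515.9 MeV = 8.266e-11 J

Δt_max = (1.055e-34 J·s) / (2 × 8.266e-11 J)
Δt_max = 6.379e-25 s = 6.379 × 10^-25 s

Virtual particles with higher borrowed energy exist for shorter times.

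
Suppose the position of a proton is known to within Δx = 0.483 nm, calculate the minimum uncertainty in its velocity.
65.268 m/s

Using the Heisenberg uncertainty principle and Δp = mΔv:
ΔxΔp ≥ ℏ/2
Δx(mΔv) ≥ ℏ/2

The minimum uncertainty in velocity is:
Δv_min = ℏ/(2mΔx)
Δv_min = (1.055e-34 J·s) / (2 × 1.673e-27 kg × 4.830e-10 m)
Δv_min = 6.527e+01 m/s = 65.268 m/s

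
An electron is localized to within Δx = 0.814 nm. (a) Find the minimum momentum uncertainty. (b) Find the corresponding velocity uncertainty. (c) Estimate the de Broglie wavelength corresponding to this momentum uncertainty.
(a) Δp_min = 6.478 × 10^-26 kg·m/s
(b) Δv_min = 71.110 km/s
(c) λ_dB = 10.229 nm

Step-by-step:

(a) From the uncertainty principle:
Δp_min = ℏ/(2Δx) = (1.055e-34 J·s)/(2 × 8.140e-10 m) = 6.478e-26 kg·m/s

(b) The velocity uncertainty:
Δv = Δp/m = (6.478e-26 kg·m/s)/(9.109e-31 kg) = 7.111e+04 m/s = 71.110 km/s

(c) The de Broglie wavelength for this momentum:
λ = h/p = (6.626e-34 J·s)/(6.478e-26 kg·m/s) = 1.023e-08 m = 10.229 nm

Note: The de Broglie wavelength is comparable to the localization size, as expected from wave-particle duality.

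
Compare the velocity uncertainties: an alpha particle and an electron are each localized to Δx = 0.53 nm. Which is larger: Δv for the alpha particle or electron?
The electron has the larger minimum velocity uncertainty, by a ratio of 7294.3.

For both particles, Δp_min = ℏ/(2Δx) = 9.949e-26 kg·m/s (same for both).

The velocity uncertainty is Δv = Δp/m:
- alpha particle: Δv = 9.949e-26 / 6.645e-27 = 1.497e+01 m/s = 14.973 m/s
- electron: Δv = 9.949e-26 / 9.109e-31 = 1.092e+05 m/s = 109.215 km/s

Ratio: 1.092e+05 / 1.497e+01 = 7294.3

The lighter particle has larger velocity uncertainty because Δv ∝ 1/m.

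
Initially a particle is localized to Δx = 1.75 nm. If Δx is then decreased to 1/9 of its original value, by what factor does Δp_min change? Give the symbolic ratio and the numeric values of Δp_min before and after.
Original Δp_min = 3.013 × 10^-26 kg·m/s; new Δp'_min = 2.712 × 10^-25 kg·m/s; ratio Δp'_min/Δp_min = 9.

From the uncertainty principle ΔxΔp ≥ ℏ/2, the minimum momentum uncertainty is Δp_min = ℏ/(2Δx).

Original (Δx = 1.75 nm = 1.750e-09 m):
Δp_min = (1.055e-34 J·s)/(2 × 1.750e-09 m) = 3.013e-26 kg·m/s

When Δx → (1/9)Δx:
Δp'_min = ℏ/(2 × (1/9)Δx) = 9 × ℏ/(2Δx) = 9 × Δp_min
Δp'_min = 9 × 3.013e-26 kg·m/s = 2.712e-25 kg·m/s

Since Δp_min ∝ 1/Δx, when Δx is decreased to 1/9 of its original value, Δp_min increases to 9 times its original value.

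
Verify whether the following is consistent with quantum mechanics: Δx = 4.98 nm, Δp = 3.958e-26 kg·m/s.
Yes, it satisfies the uncertainty principle.

Calculate the product ΔxΔp:
ΔxΔp = (4.980e-09 m) × (3.958e-26 kg·m/s)
ΔxΔp = 1.971e-34 J·s

Compare to the minimum allowed value ℏ/2:
ℏ/2 = 5.273e-35 J·s

Since ΔxΔp = 1.971e-34 J·s ≥ 5.273e-35 J·s = ℏ/2,
the measurement satisfies the uncertainty principle.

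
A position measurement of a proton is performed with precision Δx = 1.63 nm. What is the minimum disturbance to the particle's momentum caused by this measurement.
3.235 × 10^-26 kg·m/s

The uncertainty principle implies that measuring position disturbs momentum:
ΔxΔp ≥ ℏ/2

When we measure position with precision Δx, we necessarily introduce a momentum uncertainty:
Δp ≥ ℏ/(2Δx)
Δp_min = (1.055e-34 J·s) / (2 × 1.630e-09 m)
Δp_min = 3.235e-26 kg·m/s

The more precisely we measure position, the greater the momentum disturbance.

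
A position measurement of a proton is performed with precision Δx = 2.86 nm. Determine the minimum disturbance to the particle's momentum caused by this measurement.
1.844 × 10^-26 kg·m/s

The uncertainty principle implies that measuring position disturbs momentum:
ΔxΔp ≥ ℏ/2

When we measure position with precision Δx, we necessarily introduce a momentum uncertainty:
Δp ≥ ℏ/(2Δx)
Δp_min = (1.055e-34 J·s) / (2 × 2.860e-09 m)
Δp_min = 1.844e-26 kg·m/s

The more precisely we measure position, the greater the momentum disturbance.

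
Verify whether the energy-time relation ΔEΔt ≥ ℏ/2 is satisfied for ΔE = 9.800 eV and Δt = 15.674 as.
No, it violates the uncertainty relation.

Calculate the product ΔEΔt:
ΔE = 9.800 eV = 1.570e-18 J
ΔEΔt = (1.570e-18 J) × (1.567e-17 s)
ΔEΔt = 2.461e-35 J·s

Compare to the minimum allowed value ℏ/2:
ℏ/2 = 5.273e-35 J·s

Since ΔEΔt = 2.461e-35 J·s < 5.273e-35 J·s = ℏ/2,
this violates the uncertainty relation.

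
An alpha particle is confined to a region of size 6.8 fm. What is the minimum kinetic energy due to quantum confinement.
28.240 keV

Using the uncertainty principle:

1. Position uncertainty: Δx ≈ 6.800e-15 m
2. Minimum momentum uncertainty: Δp = ℏ/(2Δx) = 7.754e-21 kg·m/s
3. Minimum kinetic energy:
   KE = (Δp)²/(2m) = (7.754e-21)²/(2 × 6.645e-27 kg)
   KE = 4.525e-15 J = 28.240 keV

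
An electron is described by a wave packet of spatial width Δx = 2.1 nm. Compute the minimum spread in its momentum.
2.511 × 10^-26 kg·m/s

For a wave packet, the spatial width Δx and momentum spread Δp are related by the uncertainty principle:
ΔxΔp ≥ ℏ/2

The minimum momentum spread is:
Δp_min = ℏ/(2Δx)
Δp_min = (1.055e-34 J·s) / (2 × 2.100e-09 m)
Δp_min = 2.511e-26 kg·m/s

A wave packet cannot have both a well-defined position and well-defined momentum.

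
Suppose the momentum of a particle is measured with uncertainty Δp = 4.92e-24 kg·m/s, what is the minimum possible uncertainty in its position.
10.717 pm

Using the Heisenberg uncertainty principle:
ΔxΔp ≥ ℏ/2

The minimum uncertainty in position is:
Δx_min = ℏ/(2Δp)
Δx_min = (1.055e-34 J·s) / (2 × 4.920e-24 kg·m/s)
Δx_min = 1.072e-11 m = 10.717 pm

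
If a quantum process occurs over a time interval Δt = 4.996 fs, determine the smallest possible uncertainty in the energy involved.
65.874 meV

Using the energy-time uncertainty principle:
ΔEΔt ≥ ℏ/2

The minimum uncertainty in energy is:
ΔE_min = ℏ/(2Δt)
ΔE_min = (1.055e-34 J·s) / (2 × 4.996e-15 s)
ΔE_min = 1.055e-20 J = 65.874 meV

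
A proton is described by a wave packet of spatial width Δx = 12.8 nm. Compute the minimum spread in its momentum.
4.119 × 10^-27 kg·m/s

For a wave packet, the spatial width Δx and momentum spread Δp are related by the uncertainty principle:
ΔxΔp ≥ ℏ/2

The minimum momentum spread is:
Δp_min = ℏ/(2Δx)
Δp_min = (1.055e-34 J·s) / (2 × 1.280e-08 m)
Δp_min = 4.119e-27 kg·m/s

A wave packet cannot have both a well-defined position and well-defined momentum.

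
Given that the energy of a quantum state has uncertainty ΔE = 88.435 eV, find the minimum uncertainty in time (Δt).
3.721 as

Using the energy-time uncertainty principle:
ΔEΔt ≥ ℏ/2

The minimum uncertainty in time is:
Δt_min = ℏ/(2ΔE)
Δt_min = (1.055e-34 J·s) / (2 × 1.417e-17 J)
Δt_min = 3.721e-18 s = 3.721 as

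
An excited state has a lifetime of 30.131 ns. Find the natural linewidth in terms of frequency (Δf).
2.641 MHz

Using the energy-time uncertainty principle and E = hf:
ΔEΔt ≥ ℏ/2
hΔf·Δt ≥ ℏ/2

The minimum frequency uncertainty is:
Δf = ℏ/(2hτ) = 1/(4πτ)
Δf = 1/(4π × 3.013e-08 s)
Δf = 2.641e+06 Hz = 2.641 MHz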